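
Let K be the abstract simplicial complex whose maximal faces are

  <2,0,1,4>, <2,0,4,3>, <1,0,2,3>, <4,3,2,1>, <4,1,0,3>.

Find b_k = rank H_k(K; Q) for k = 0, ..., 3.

b_0 = 1, b_1 = 0, b_2 = 0, b_3 = 1.

Order the vertices as 0 < 1 < 2 < 3 < 4. Listing each simplex with vertices in this order, K has dimension 3 with simplices:

  0-simplices (5): [0], [1], [2], [3], [4]
  1-simplices (10): [0,1], [0,2], [0,3], [0,4], [1,2], [1,3], [1,4], [2,3], [2,4], [3,4]
  2-simplices (10): [0,1,2], [0,1,3], [0,1,4], [0,2,3], [0,2,4], [0,3,4], [1,2,3], [1,2,4], [1,3,4], [2,3,4]
  3-simplices (5): [0,1,2,3], [0,1,2,4], [0,1,3,4], [0,2,3,4], [1,2,3,4]

giving chain groups C_0 ≅ Z^5, C_1 ≅ Z^10, C_2 ≅ Z^10, C_3 ≅ Z^5.

∂_1: C_1 → C_0 maps an edge to its endpoints' difference, ∂[p,q] = q − p. For instance
  ∂[2,3] = [3] − [2].
The resulting 5×10 matrix has rank 4, and its Smith normal form has invariant factors (1,1,1,1).

The boundary map ∂_2: C_2 → C_1 maps a triangle to the signed sum of its edges. For instance
  ∂[0,2,4] = [2,4] − [0,4] + [0,2],
  ∂[0,1,2] = [1,2] − [0,2] + [0,1].
As a 10×10 matrix over Z this has rank 6, with invariant factors (1,1,1,1,1,1).

∂_3: C_3 → C_2 sends each 3-simplex σ to the alternating sum Σ_i (−1)^i (σ with its i-th vertex removed). For instance
  ∂[1,2,3,4] = [2,3,4] − [1,3,4] + [1,2,4] − [1,2,3],
  ∂[0,1,3,4] = [1,3,4] − [0,3,4] + [0,1,4] − [0,1,3].
This gives a 10×5 integer matrix of rank 4; reducing to Smith normal form yields diagonal entries (1,1,1,1).

Reading off H_k = ker ∂_k / im ∂_{k+1}:

  H_0: rank C_0 − rank ∂_1 = 5 − 4 = 1, and the invariant factors of ∂_1 are all 1, so H_0 = Z.
  H_1: rank ker ∂_1 − rank ∂_2 = (10 − 4) − 6 = 0, and the invariant factors of ∂_2 are all 1, so H_1 = 0.
  H_2: rank ker ∂_2 − rank ∂_3 = (10 − 6) − 4 = 0, and the invariant factors of ∂_3 are all 1, so H_2 = 0.
  H_3: rank ker ∂_3 − rank ∂_4 = (5 − 4) − 0 = 1, and there is no ∂_4, so H_3 = Z.

As a check, the Euler characteristic is 5 − 10 + 10 − 5 = 0, which agrees with 1 − 0 + 0 − 1 = 0.

Hence the Betti numbers are b_0 = 1, b_1 = 0, b_2 = 0, b_3 = 1.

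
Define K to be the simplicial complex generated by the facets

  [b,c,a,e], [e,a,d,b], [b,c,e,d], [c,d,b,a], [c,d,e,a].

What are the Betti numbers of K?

b_0 = 1, b_1 = 0, b_2 = 0, b_3 = 1.

We work with the vertex ordering a < b < c < d < e. The simplices of K, each written with vertices in increasing order, are:

  0-simplices (5): a, b, c, d, e
  1-simplices (10): ab, ac, ad, ae, bc, bd, be, cd, ce, de
  2-simplices (10): abc, abd, abe, acd, ace, ade, bcd, bce, bde, cde
  3-simplices (5): abcd, abce, abde, acde, bcde

so the chain groups are C_0 ≅ Z^5, C_1 ≅ Z^10, C_2 ≅ Z^10, C_3 ≅ Z^5.

∂_1: C_1 → C_0 sends each edge [p,q] (with p < q) to q − p.
As a 5×10 matrix over Z this has rank 4, with invariant factors (1,1,1,1).

Boundary ∂_2: C_2 → C_1 sends each 2-simplex [p,q,r] to [q,r] − [p,r] + [p,q]. For instance
  ∂cde = de − ce + cd,
  ∂bce = ce − be + bc.
As a 10×10 matrix over Z this has rank 6, with invariant factors (1,1,1,1,1,1).

Boundary ∂_3: C_3 → C_2 sends each 3-simplex σ to the alternating sum Σ_i (−1)^i (σ with its i-th vertex removed). For instance
  ∂bcde = cde − bde + bce − bcd,
  ∂abcd = bcd − acd + abd − abc.
The resulting 10×5 matrix has rank 4, and its Smith normal form has invariant factors (1,1,1,1).

Computing H_k = (kernel of ∂_k) / (image of ∂_{k+1}):

  H_0: rank C_0 − rank ∂_1 = 5 − 4 = 1, and the invariant factors of ∂_1 are all 1, so H_0 ≅ Z.
  H_1: rank ker ∂_1 − rank ∂_2 = (10 − 4) − 6 = 0, and the invariant factors of ∂_2 are all 1, so H_1 ≅ 0.
  H_2: rank ker ∂_2 − rank ∂_3 = (10 − 6) − 4 = 0, and the invariant factors of ∂_3 are all 1, so H_2 ≅ 0.
  H_3: rank ker ∂_3 − rank ∂_4 = (5 − 4) − 0 = 1, and there is no ∂_4, so H_3 ≅ Z.

Hence the Betti numbers are b_0 = 1, b_1 = 0, b_2 = 0, b_3 = 1.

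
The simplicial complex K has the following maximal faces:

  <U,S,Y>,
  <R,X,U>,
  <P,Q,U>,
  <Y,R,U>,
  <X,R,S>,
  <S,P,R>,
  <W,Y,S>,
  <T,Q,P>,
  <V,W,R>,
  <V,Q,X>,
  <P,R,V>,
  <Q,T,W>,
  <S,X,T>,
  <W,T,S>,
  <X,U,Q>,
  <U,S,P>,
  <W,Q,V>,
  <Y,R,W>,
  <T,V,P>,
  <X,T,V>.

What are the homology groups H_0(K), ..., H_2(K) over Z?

Order the vertices as P < Q < R < S < T < U < V < W < X < Y. Listing each simplex with vertices in this order, K has dimension 2 with simplices:

  0-simplices (10): P, Q, R, S, T, U, V, W, X, Y
  1-simplices (30): PQ, PR, PS, PT, PU, PV, QT, QU, QV, QW, QX, RS, RU, RV, RW, RX, RY, ST, SU, SW, SX, SY, TV, TW, TX, UX, UY, VW, VX, WY
  2-simplices (20): PQT, PQU, PRS, PRV, PSU, PTV, QTW, QUX, QVW, QVX, RSX, RUX, RUY, RVW, RWY, STW, STX, SUY, SWY, TVX

Hence C_0 ≅ Z^10, C_1 ≅ Z^30, C_2 ≅ Z^20.

The boundary map ∂_1: C_1 → C_0 is given by ∂[p,q] = [q] − [p]. For instance
  ∂QV = V − Q.
This gives a 10×30 integer matrix of rank 9; reducing to Smith normal form yields diagonal entries (1,1,1,1,1,1,1,1,1).

Boundary ∂_2: C_2 → C_1 sends each 2-simplex [p,q,r] to [q,r] − [p,r] + [p,q]. For instance
  ∂RUX = UX − RX + RU,
  ∂RVW = VW − RW + RV.
The resulting 30×20 matrix has rank 20, and its Smith normal form has invariant factors (1,1,1,1,1,1,1,1,1,1,1,1,1,1,1,1,1,1,1,2).

From H_k ≅ ker(∂_k) / im(∂_{k+1}) we obtain:

  H_0: rank C_0 − rank ∂_1 = 10 − 9 = 1, and the invariant factors of ∂_1 are all 1, so H_0 = Z.
  H_1: rank ker ∂_1 − rank ∂_2 = (30 − 9) − 20 = 1, and ∂_2 has invariant factor 2 > 1, so H_1 = Z × Z/2.
  H_2: rank ker ∂_2 − rank ∂_3 = (20 − 20) − 0 = 0, and there is no ∂_3, so H_2 = 0.

As a check, the Euler characteristic is 10 − 30 + 20 = 0, which agrees with 1 − 1 + 0 = 0.
(K is a triangulation of the Klein bottle.)

H_0 = Z,  H_1 = Z × Z/2,  H_2 = 0.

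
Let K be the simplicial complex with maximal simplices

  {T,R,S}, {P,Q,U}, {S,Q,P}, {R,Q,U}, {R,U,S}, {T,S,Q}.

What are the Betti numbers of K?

K has 6 vertices, 12 edges, 6 triangles.
rank ∂_0 = 0, rank ∂_1 = 5 ⇒ b_0 = 6 − 0 − 5 = 1; all invariant factors of ∂_1 are 1 so no torsion. So H_0 = Z.
rank ∂_1 = 5, rank ∂_2 = 6 ⇒ b_1 = 12 − 5 − 6 = 1; all invariant factors of ∂_2 are 1 so no torsion. So H_1 = Z.
rank ∂_2 = 6, rank ∂_3 = 0 ⇒ b_2 = 6 − 6 − 0 = 0. So H_2 = 0.

b_0 = 1, b_1 = 1, b_2 = 0.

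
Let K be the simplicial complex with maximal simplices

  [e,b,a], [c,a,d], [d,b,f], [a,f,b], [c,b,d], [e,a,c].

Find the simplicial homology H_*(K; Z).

H_0 = Z,  H_1 = Z,  H_2 = 0.

K has 6 vertices, 12 edges, 6 triangles.
rank ∂_0 = 0, rank ∂_1 = 5 ⇒ b_0 = 6 − 0 − 5 = 1; all invariant factors of ∂_1 are 1 so no torsion. So H_0 ≅ Z.
rank ∂_1 = 5, rank ∂_2 = 6 ⇒ b_1 = 12 − 5 − 6 = 1; all invariant factors of ∂_2 are 1 so no torsion. So H_1 ≅ Z.
rank ∂_2 = 6, rank ∂_3 = 0 ⇒ b_2 = 6 − 6 − 0 = 0. So H_2 ≅ 0.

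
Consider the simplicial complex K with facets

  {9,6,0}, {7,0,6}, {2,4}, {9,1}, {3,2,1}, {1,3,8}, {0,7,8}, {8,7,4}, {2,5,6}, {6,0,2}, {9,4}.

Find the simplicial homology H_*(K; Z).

H_0 = Z,  H_1 = Z^4,  H_2 = 0.

Fix the vertex order 0 < 1 < 2 < 3 < 4 < 5 < 6 < 7 < 8 < 9 and write every simplex with vertices in increasing order. Then dim K = 2 and the simplices of K are:

  0-simplices (10): [0], [1], [2], [3], [4], [5], [6], [7], [8], [9]
  1-simplices (21): [0,2], [0,6], [0,7], [0,8], [0,9], [1,2], [1,3], [1,8], [1,9], [2,3], [2,4], [2,5], [2,6], [3,8], [4,7], [4,8], [4,9], [5,6], [6,7], [6,9], [7,8]
  2-simplices (8): [0,2,6], [0,6,7], [0,6,9], [0,7,8], [1,2,3], [1,3,8], [2,5,6], [4,7,8]

so the chain groups are C_0 ≅ Z^10, C_1 ≅ Z^21, C_2 ≅ Z^8.

∂_1: C_1 → C_0 sends each edge [p,q] (with p < q) to q − p. For instance
  ∂[2,4] = [4] − [2].
The resulting 10×21 matrix has rank 9, and its Smith normal form has invariant factors (1,1,1,1,1,1,1,1,1).

∂_2: C_2 → C_1 maps a triangle to the signed sum of its edges. For instance
  ∂[1,3,8] = [3,8] − [1,8] + [1,3],
  ∂[2,5,6] = [5,6] − [2,6] + [2,5].
This gives a 21×8 integer matrix of rank 8; reducing to Smith normal form yields diagonal entries (1,1,1,1,1,1,1,1).

Computing H_k = (kernel of ∂_k) / (image of ∂_{k+1}):

  H_0: rank C_0 − rank ∂_1 = 10 − 9 = 1, and the invariant factors of ∂_1 are all 1, so H_0 ≅ Z.
  H_1: rank ker ∂_1 − rank ∂_2 = (21 − 9) − 8 = 4, and the invariant factors of ∂_2 are all 1, so H_1 ≅ Z^4.
  H_2: rank ker ∂_2 − rank ∂_3 = (8 − 8) − 0 = 0, and there is no ∂_3, so H_2 ≅ 0.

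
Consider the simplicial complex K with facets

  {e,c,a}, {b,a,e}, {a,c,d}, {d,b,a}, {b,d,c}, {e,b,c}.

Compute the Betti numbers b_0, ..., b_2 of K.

Order the vertices as a < b < c < d < e. Listing each simplex with vertices in this order, K has dimension 2 with simplices:

  0-simplices (5): a, b, c, d, e
  1-simplices (9): ab, ac, ad, ae, bc, bd, be, cd, ce
  2-simplices (6): abd, abe, acd, ace, bcd, bce

giving chain groups C_0 ≅ Z^5, C_1 ≅ Z^9, C_2 ≅ Z^6.

The boundary map ∂_1: C_1 → C_0 sends each edge [p,q] (with p < q) to q − p. For instance
  ∂bc = c − b.
The resulting 5×9 matrix has rank 4, and its Smith normal form has invariant factors (1,1,1,1).

The boundary map ∂_2: C_2 → C_1 acts by ∂[p,q,r] = [q,r] − [p,r] + [p,q]. For instance
  ∂bcd = cd − bd + bc,
  ∂abe = be − ae + ab.
The 9×6 boundary matrix has rank 5 and Smith normal form diag(1,1,1,1,1).

Computing H_k = (kernel of ∂_k) / (image of ∂_{k+1}):

  H_0: rank C_0 − rank ∂_1 = 5 − 4 = 1, and the invariant factors of ∂_1 are all 1, so H_0 ≅ Z.
  H_1: rank ker ∂_1 − rank ∂_2 = (9 − 4) − 5 = 0, and the invariant factors of ∂_2 are all 1, so H_1 ≅ 0.
  H_2: rank ker ∂_2 − rank ∂_3 = (6 − 5) − 0 = 1, and there is no ∂_3, so H_2 ≅ Z.

As a check, the Euler characteristic is 5 − 9 + 6 = 2, which agrees with 1 − 0 + 1 = 2.

Hence the Betti numbers are b_0 = 1, b_1 = 0, b_2 = 1.

b_0 = 1, b_1 = 0, b_2 = 1.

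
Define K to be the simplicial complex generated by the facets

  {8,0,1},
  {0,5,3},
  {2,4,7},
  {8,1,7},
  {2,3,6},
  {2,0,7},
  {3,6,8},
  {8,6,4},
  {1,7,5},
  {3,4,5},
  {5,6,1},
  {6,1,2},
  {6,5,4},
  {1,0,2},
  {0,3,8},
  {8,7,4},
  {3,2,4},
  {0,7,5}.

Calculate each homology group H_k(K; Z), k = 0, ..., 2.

H_0 ≅ Z,  H_1 ≅ Z ⊕ Z/2Z,  H_2 = 0.

We work with the vertex ordering 0 < 1 < 2 < 3 < 4 < 5 < 6 < 7 < 8. The simplices of K, each written with vertices in increasing order, are:

  0-simplices (9): [0], [1], [2], [3], [4], [5], [6], [7], [8]
  1-simplices (27): (27 of them)
  2-simplices (18): [0,1,2], [0,1,8], [0,2,7], [0,3,5], [0,3,8], [0,5,7], [1,2,6], [1,5,6], [1,5,7], [1,7,8], [2,3,4], [2,3,6], [2,4,7], [3,4,5], [3,6,8], [4,5,6], [4,6,8], [4,7,8]

giving chain groups C_0 ≅ Z^9, C_1 ≅ Z^27, C_2 ≅ Z^18.

The boundary map ∂_1: C_1 → C_0 sends each edge [p,q] (with p < q) to q − p.
The resulting 9×27 matrix has rank 8, and its Smith normal form has invariant factors (1,1,1,1,1,1,1,1).

∂_2: C_2 → C_1 sends each 2-simplex [p,q,r] to [q,r] − [p,r] + [p,q]. For instance
  ∂[2,3,6] = [3,6] − [2,6] + [2,3],
  ∂[4,5,6] = [5,6] − [4,6] + [4,5].
The resulting 27×18 matrix has rank 18, and its Smith normal form has invariant factors (1,1,1,1,1,1,1,1,1,1,1,1,1,1,1,1,1,2).

From H_k ≅ ker(∂_k) / im(∂_{k+1}) we obtain:

  H_0: rank C_0 − rank ∂_1 = 9 − 8 = 1, and the invariant factors of ∂_1 are all 1, so H_0 ≅ Z.
  H_1: rank ker ∂_1 − rank ∂_2 = (27 − 8) − 18 = 1, and ∂_2 has invariant factor 2 > 1, so H_1 ≅ Z ⊕ Z/2Z.
  H_2: rank ker ∂_2 − rank ∂_3 = (18 − 18) − 0 = 0, and there is no ∂_3, so H_2 ≅ 0.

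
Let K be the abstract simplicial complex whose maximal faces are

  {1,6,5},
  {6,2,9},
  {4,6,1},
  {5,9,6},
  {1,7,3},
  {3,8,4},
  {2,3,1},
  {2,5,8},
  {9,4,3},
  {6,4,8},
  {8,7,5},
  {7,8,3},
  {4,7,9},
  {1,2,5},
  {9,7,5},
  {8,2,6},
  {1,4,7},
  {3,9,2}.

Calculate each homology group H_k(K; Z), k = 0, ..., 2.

H_0 ≅ Z,  H_1 ≅ Z ⊕ Z_2,  H_2 = 0.

Order the vertices as 1 < 2 < 3 < 4 < 5 < 6 < 7 < 8 < 9. Listing each simplex with vertices in this order, K has dimension 2 with simplices:

  0-simplices (9): [1], [2], [3], [4], [5], [6], [7], [8], [9]
  1-simplices (27): (27 of them)
  2-simplices (18): [1,2,3], [1,2,5], [1,3,7], [1,4,6], [1,4,7], [1,5,6], [2,3,9], [2,5,8], [2,6,8], [2,6,9], [3,4,8], [3,4,9], [3,7,8], [4,6,8], [4,7,9], [5,6,9], [5,7,8], [5,7,9]

giving chain groups C_0 ≅ Z^9, C_1 ≅ Z^27, C_2 ≅ Z^18.

Boundary ∂_1: C_1 → C_0 is given by ∂[p,q] = [q] − [p]. For instance
  ∂[4,8] = [8] − [4].
As a 9×27 matrix over Z this has rank 8, with invariant factors (1,1,1,1,1,1,1,1).

The boundary map ∂_2: C_2 → C_1 acts by ∂[p,q,r] = [q,r] − [p,r] + [p,q]. For instance
  ∂[1,3,7] = [3,7] − [1,7] + [1,3],
  ∂[2,6,8] = [6,8] − [2,8] + [2,6].
This gives a 27×18 integer matrix of rank 18; reducing to Smith normal form yields diagonal entries (1,1,1,1,1,1,1,1,1,1,1,1,1,1,1,1,1,2).

From H_k ≅ ker(∂_k) / im(∂_{k+1}) we obtain:

  H_0: rank C_0 − rank ∂_1 = 9 − 8 = 1, and the invariant factors of ∂_1 are all 1, so H_0 = Z.
  H_1: rank ker ∂_1 − rank ∂_2 = (27 − 8) − 18 = 1, and ∂_2 has invariant factor 2 > 1, so H_1 = Z ⊕ Z_2.
  H_2: rank ker ∂_2 − rank ∂_3 = (18 − 18) − 0 = 0, and there is no ∂_3, so H_2 = 0.

As a check, the Euler characteristic is 9 − 27 + 18 = 0, which agrees with 1 − 1 + 0 = 0.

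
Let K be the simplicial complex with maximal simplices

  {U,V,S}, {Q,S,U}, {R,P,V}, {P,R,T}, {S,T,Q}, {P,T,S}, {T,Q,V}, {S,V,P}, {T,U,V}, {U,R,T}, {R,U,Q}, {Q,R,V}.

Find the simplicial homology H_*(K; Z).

H_0 ≅ Z,  H_1 ≅ Z/2,  H_2 = 0.

Take the total order P < Q < R < S < T < U < V on the vertex set. Then K (dimension 2) consists of the simplices:

  0-simplices (7): P, Q, R, S, T, U, V
  1-simplices (18): PR, PS, PT, PV, QR, QS, QT, QU, QV, RT, RU, RV, ST, SU, SV, TU, TV, UV
  2-simplices (12): PRT, PRV, PST, PSV, QRU, QRV, QST, QSU, QTV, RTU, SUV, TUV

giving chain groups C_0 ≅ Z^7, C_1 ≅ Z^18, C_2 ≅ Z^12.

∂_1: C_1 → C_0 sends each edge [p,q] (with p < q) to q − p.
As a 7×18 matrix over Z this has rank 6, with invariant factors (1,1,1,1,1,1).

The boundary map ∂_2: C_2 → C_1 acts by ∂[p,q,r] = [q,r] − [p,r] + [p,q]. For instance
  ∂TUV = UV − TV + TU,
  ∂QTV = TV − QV + QT.
The resulting 18×12 matrix has rank 12, and its Smith normal form has invariant factors (1,1,1,1,1,1,1,1,1,1,1,2).

Computing H_k = (kernel of ∂_k) / (image of ∂_{k+1}):

  H_0: rank C_0 − rank ∂_1 = 7 − 6 = 1, and the invariant factors of ∂_1 are all 1, so H_0 = Z.
  H_1: rank ker ∂_1 − rank ∂_2 = (18 − 6) − 12 = 0, and ∂_2 has invariant factor 2 > 1, so H_1 = Z/2.
  H_2: rank ker ∂_2 − rank ∂_3 = (12 − 12) − 0 = 0, and there is no ∂_3, so H_2 = 0.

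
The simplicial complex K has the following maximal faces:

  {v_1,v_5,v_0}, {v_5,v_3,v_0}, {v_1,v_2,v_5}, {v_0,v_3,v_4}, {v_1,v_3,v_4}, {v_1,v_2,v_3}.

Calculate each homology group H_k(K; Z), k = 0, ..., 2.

H_0 ≅ Z,  H_1 ≅ Z,  H_2 = 0.

We work with the vertex ordering v_0 < v_1 < v_2 < v_3 < v_4 < v_5. The simplices of K, each written with vertices in increasing order, are:

  0-simplices (6): [v_0], [v_1], [v_2], [v_3], [v_4], [v_5]
  1-simplices (12): [v_0,v_1], [v_0,v_3], [v_0,v_4], [v_0,v_5], [v_1,v_2], [v_1,v_3], [v_1,v_4], [v_1,v_5], [v_2,v_3], [v_2,v_5], [v_3,v_4], [v_3,v_5]
  2-simplices (6): [v_0,v_1,v_5], [v_0,v_3,v_4], [v_0,v_3,v_5], [v_1,v_2,v_3], [v_1,v_2,v_5], [v_1,v_3,v_4]

so the chain groups are C_0 ≅ Z^6, C_1 ≅ Z^12, C_2 ≅ Z^6.

∂_1: C_1 → C_0 sends each edge [p,q] (with p < q) to q − p.
The 6×12 boundary matrix has rank 5 and Smith normal form diag(1,1,1,1,1).

Boundary ∂_2: C_2 → C_1 acts by ∂[p,q,r] = [q,r] − [p,r] + [p,q]. For instance
  ∂[v_0,v_1,v_5] = [v_1,v_5] − [v_0,v_5] + [v_0,v_1],
  ∂[v_0,v_3,v_5] = [v_3,v_5] − [v_0,v_5] + [v_0,v_3].
The 12×6 boundary matrix has rank 6 and Smith normal form diag(1,1,1,1,1,1).

From H_k ≅ ker(∂_k) / im(∂_{k+1}) we obtain:

  H_0: rank C_0 − rank ∂_1 = 6 − 5 = 1, and the invariant factors of ∂_1 are all 1, so H_0 ≅ Z.
  H_1: rank ker ∂_1 − rank ∂_2 = (12 − 5) − 6 = 1, and the invariant factors of ∂_2 are all 1, so H_1 ≅ Z.
  H_2: rank ker ∂_2 − rank ∂_3 = (6 − 6) − 0 = 0, and there is no ∂_3, so H_2 ≅ 0.

(K is a triangulation of the cylinder S^1 x I.)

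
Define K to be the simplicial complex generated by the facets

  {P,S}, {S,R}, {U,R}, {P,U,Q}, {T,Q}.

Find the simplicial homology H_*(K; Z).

H_0 ≅ Z,  H_1 ≅ Z,  H_2 = 0.

Order the vertices as P < Q < R < S < T < U. Listing each simplex with vertices in this order, K has dimension 2 with simplices:

  0-simplices (6): P, Q, R, S, T, U
  1-simplices (7): PQ, PS, PU, QT, QU, RS, RU
  2-simplices (1): PQU

Hence C_0 ≅ Z^6, C_1 ≅ Z^7, C_2 ≅ Z^1.

The boundary map ∂_1: C_1 → C_0 maps an edge to its endpoints' difference, ∂[p,q] = q − p. For instance
  ∂PS = S − P.
This gives a 6×7 integer matrix of rank 5; reducing to Smith normal form yields diagonal entries (1,1,1,1,1).

∂_2: C_2 → C_1 maps a triangle to the signed sum of its edges. For instance
  ∂PQU = QU − PU + PQ.
The 7×1 boundary matrix has rank 1 and Smith normal form diag(1).

Now H_k = ker ∂_k / im ∂_{k+1}, so:

  H_0: rank C_0 − rank ∂_1 = 6 − 5 = 1, and the invariant factors of ∂_1 are all 1, so H_0 ≅ Z.
  H_1: rank ker ∂_1 − rank ∂_2 = (7 − 5) − 1 = 1, and the invariant factors of ∂_2 are all 1, so H_1 ≅ Z.
  H_2: rank ker ∂_2 − rank ∂_3 = (1 − 1) − 0 = 0, and there is no ∂_3, so H_2 ≅ 0.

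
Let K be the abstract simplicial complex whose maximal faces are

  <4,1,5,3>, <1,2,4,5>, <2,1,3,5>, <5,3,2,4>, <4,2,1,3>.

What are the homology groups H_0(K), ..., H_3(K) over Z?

Take the total order 1 < 2 < 3 < 4 < 5 on the vertex set. Then K (dimension 3) consists of the simplices:

  0-simplices (5): [1], [2], [3], [4], [5]
  1-simplices (10): [1,2], [1,3], [1,4], [1,5], [2,3], [2,4], [2,5], [3,4], [3,5], [4,5]
  2-simplices (10): [1,2,3], [1,2,4], [1,2,5], [1,3,4], [1,3,5], [1,4,5], [2,3,4], [2,3,5], [2,4,5], [3,4,5]
  3-simplices (5): [1,2,3,4], [1,2,3,5], [1,2,4,5], [1,3,4,5], [2,3,4,5]

so the chain groups are C_0 ≅ Z^5, C_1 ≅ Z^10, C_2 ≅ Z^10, C_3 ≅ Z^5.

∂_1: C_1 → C_0 maps an edge to its endpoints' difference, ∂[p,q] = q − p.
The resulting 5×10 matrix has rank 4, and its Smith normal form has invariant factors (1,1,1,1).

Boundary ∂_2: C_2 → C_1 acts by ∂[p,q,r] = [q,r] − [p,r] + [p,q]. For instance
  ∂[1,4,5] = [4,5] − [1,5] + [1,4],
  ∂[2,4,5] = [4,5] − [2,5] + [2,4].
The resulting 10×10 matrix has rank 6, and its Smith normal form has invariant factors (1,1,1,1,1,1).

∂_3: C_3 → C_2 sends each 3-simplex σ to the alternating sum Σ_i (−1)^i (σ with its i-th vertex removed). For instance
  ∂[1,2,3,5] = [2,3,5] − [1,3,5] + [1,2,5] − [1,2,3],
  ∂[2,3,4,5] = [3,4,5] − [2,4,5] + [2,3,5] − [2,3,4].
As a 10×5 matrix over Z this has rank 4, with invariant factors (1,1,1,1).

Computing H_k = (kernel of ∂_k) / (image of ∂_{k+1}):

  H_0: rank C_0 − rank ∂_1 = 5 − 4 = 1, and the invariant factors of ∂_1 are all 1, so H_0 ≅ Z.
  H_1: rank ker ∂_1 − rank ∂_2 = (10 − 4) − 6 = 0, and the invariant factors of ∂_2 are all 1, so H_1 ≅ 0.
  H_2: rank ker ∂_2 − rank ∂_3 = (10 − 6) − 4 = 0, and the invariant factors of ∂_3 are all 1, so H_2 ≅ 0.
  H_3: rank ker ∂_3 − rank ∂_4 = (5 − 4) − 0 = 1, and there is no ∂_4, so H_3 ≅ Z.

As a check, the Euler characteristic is 5 − 10 + 10 − 5 = 0, which agrees with 1 − 0 + 0 − 1 = 0.

H_0 = Z,  H_1 = 0,  H_2 = 0,  H_3 = Z.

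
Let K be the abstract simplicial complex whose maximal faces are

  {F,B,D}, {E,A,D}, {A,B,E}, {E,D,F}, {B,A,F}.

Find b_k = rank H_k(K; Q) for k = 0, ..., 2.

Order the vertices as A < B < D < E < F. Listing each simplex with vertices in this order, K has dimension 2 with simplices:

  0-simplices (5): A, B, D, E, F
  1-simplices (10): AB, AD, AE, AF, BD, BE, BF, DE, DF, EF
  2-simplices (5): ABE, ABF, ADE, BDF, DEF

giving chain groups C_0 ≅ Z^5, C_1 ≅ Z^10, C_2 ≅ Z^5.

The boundary map ∂_1: C_1 → C_0 maps an edge to its endpoints' difference, ∂[p,q] = q − p. For instance
  ∂DE = E − D.
As a 5×10 matrix over Z this has rank 4, with invariant factors (1,1,1,1).

The boundary map ∂_2: C_2 → C_1 acts by ∂[p,q,r] = [q,r] − [p,r] + [p,q]. For instance
  ∂DEF = EF − DF + DE,
  ∂ABE = BE − AE + AB.
The resulting 10×5 matrix has rank 5, and its Smith normal form has invariant factors (1,1,1,1,1).

From H_k ≅ ker(∂_k) / im(∂_{k+1}) we obtain:

  H_0: rank C_0 − rank ∂_1 = 5 − 4 = 1, and the invariant factors of ∂_1 are all 1, so H_0 = Z.
  H_1: rank ker ∂_1 − rank ∂_2 = (10 − 4) − 5 = 1, and the invariant factors of ∂_2 are all 1, so H_1 = Z.
  H_2: rank ker ∂_2 − rank ∂_3 = (5 − 5) − 0 = 0, and there is no ∂_3, so H_2 = 0.

As a check, the Euler characteristic is 5 − 10 + 5 = 0, which agrees with 1 − 1 + 0 = 0.
(K is a triangulation of the Möbius band.)

Hence the Betti numbers are b_0 = 1, b_1 = 1, b_2 = 0.

b_0 = 1, b_1 = 1, b_2 = 0.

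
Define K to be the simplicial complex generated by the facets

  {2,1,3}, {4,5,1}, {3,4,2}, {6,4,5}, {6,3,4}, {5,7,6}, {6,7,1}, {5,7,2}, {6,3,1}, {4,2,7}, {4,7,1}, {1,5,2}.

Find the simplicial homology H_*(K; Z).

We work with the vertex ordering 1 < 2 < 3 < 4 < 5 < 6 < 7. The simplices of K, each written with vertices in increasing order, are:

  0-simplices (7): [1], [2], [3], [4], [5], [6], [7]
  1-simplices (18): [1,2], [1,3], [1,4], [1,5], [1,6], [1,7], [2,3], [2,4], [2,5], [2,7], [3,4], [3,6], [4,5], [4,6], [4,7], [5,6], [5,7], [6,7]
  2-simplices (12): [1,2,3], [1,2,5], [1,3,6], [1,4,5], [1,4,7], [1,6,7], [2,3,4], [2,4,7], [2,5,7], [3,4,6], [4,5,6], [5,6,7]

so the chain groups are C_0 ≅ Z^7, C_1 ≅ Z^18, C_2 ≅ Z^12.

The boundary map ∂_1: C_1 → C_0 maps an edge to its endpoints' difference, ∂[p,q] = q − p.
This gives a 7×18 integer matrix of rank 6; reducing to Smith normal form yields diagonal entries (1,1,1,1,1,1).

∂_2: C_2 → C_1 acts by ∂[p,q,r] = [q,r] − [p,r] + [p,q]. For instance
  ∂[2,3,4] = [3,4] − [2,4] + [2,3],
  ∂[1,2,5] = [2,5] − [1,5] + [1,2].
As a 18×12 matrix over Z this has rank 12, with invariant factors (1,1,1,1,1,1,1,1,1,1,1,2).

Computing H_k = (kernel of ∂_k) / (image of ∂_{k+1}):

  H_0: rank C_0 − rank ∂_1 = 7 − 6 = 1, and the invariant factors of ∂_1 are all 1, so H_0 ≅ Z.
  H_1: rank ker ∂_1 − rank ∂_2 = (18 − 6) − 12 = 0, and ∂_2 has invariant factor 2 > 1, so H_1 ≅ Z/2.
  H_2: rank ker ∂_2 − rank ∂_3 = (12 − 12) − 0 = 0, and there is no ∂_3, so H_2 ≅ 0.

As a check, the Euler characteristic is 7 − 18 + 12 = 1, which agrees with 1 − 0 + 0 = 1.

H_0 = Z,  H_1 = Z/2,  H_2 = 0.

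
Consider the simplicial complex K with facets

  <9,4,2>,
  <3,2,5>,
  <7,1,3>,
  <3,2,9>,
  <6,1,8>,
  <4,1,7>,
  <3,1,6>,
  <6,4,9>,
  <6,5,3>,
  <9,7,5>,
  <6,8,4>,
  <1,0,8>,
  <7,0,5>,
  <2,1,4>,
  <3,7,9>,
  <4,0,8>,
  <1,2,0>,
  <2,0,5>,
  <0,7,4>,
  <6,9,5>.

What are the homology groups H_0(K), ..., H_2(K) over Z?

We work with the vertex ordering 0 < 1 < 2 < 3 < 4 < 5 < 6 < 7 < 8 < 9. The simplices of K, each written with vertices in increasing order, are:

  0-simplices (10): [0], [1], [2], [3], [4], [5], [6], [7], [8], [9]
  1-simplices (30): (30 of them)
  2-simplices (20): (20 of them)

Hence C_0 ≅ Z^10, C_1 ≅ Z^30, C_2 ≅ Z^20.

The boundary map ∂_1: C_1 → C_0 sends each edge [p,q] (with p < q) to q − p. For instance
  ∂[7,9] = [9] − [7].
The resulting 10×30 matrix has rank 9, and its Smith normal form has invariant factors (1,1,1,1,1,1,1,1,1).

∂_2: C_2 → C_1 acts by ∂[p,q,r] = [q,r] − [p,r] + [p,q]. For instance
  ∂[1,2,4] = [2,4] − [1,4] + [1,2],
  ∂[4,6,9] = [6,9] − [4,9] + [4,6].
The resulting 30×20 matrix has rank 20, and its Smith normal form has invariant factors (1,1,1,1,1,1,1,1,1,1,1,1,1,1,1,1,1,1,1,2).

From H_k ≅ ker(∂_k) / im(∂_{k+1}) we obtain:

  H_0: rank C_0 − rank ∂_1 = 10 − 9 = 1, and the invariant factors of ∂_1 are all 1, so H_0 ≅ Z.
  H_1: rank ker ∂_1 − rank ∂_2 = (30 − 9) − 20 = 1, and ∂_2 has invariant factor 2 > 1, so H_1 ≅ Z ⊕ Z/2.
  H_2: rank ker ∂_2 − rank ∂_3 = (20 − 20) − 0 = 0, and there is no ∂_3, so H_2 ≅ 0.

As a check, the Euler characteristic is 10 − 30 + 20 = 0, which agrees with 1 − 1 + 0 = 0.
(K is a triangulation of the Klein bottle.)

H_0 = Z,  H_1 = Z ⊕ Z/2,  H_2 = 0.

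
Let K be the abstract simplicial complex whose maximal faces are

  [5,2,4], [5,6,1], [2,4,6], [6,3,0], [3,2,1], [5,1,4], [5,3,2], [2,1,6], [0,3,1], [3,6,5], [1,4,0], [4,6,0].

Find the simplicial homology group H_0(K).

K has 7 vertices, 18 edges, 12 triangles.
rank ∂_0 = 0, rank ∂_1 = 6 ⇒ b_0 = 7 − 0 − 6 = 1; all invariant factors of ∂_1 are 1 so no torsion. So H_0 = Z.

H_0 ≅ Z.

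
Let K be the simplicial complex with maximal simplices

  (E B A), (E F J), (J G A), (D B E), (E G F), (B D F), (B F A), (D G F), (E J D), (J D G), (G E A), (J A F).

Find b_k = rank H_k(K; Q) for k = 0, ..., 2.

b_0 = 1, b_1 = 0, b_2 = 0.

K has 7 vertices, 18 edges, 12 triangles.
rank ∂_0 = 0, rank ∂_1 = 6 ⇒ b_0 = 7 − 0 − 6 = 1; all invariant factors of ∂_1 are 1 so no torsion. So H_0 ≅ Z.
rank ∂_1 = 6, rank ∂_2 = 12 ⇒ b_1 = 18 − 6 − 12 = 0; ∂_2 has invariant factor(s) [2] giving torsion. So H_1 ≅ Z/2.
rank ∂_2 = 12, rank ∂_3 = 0 ⇒ b_2 = 12 − 12 − 0 = 0. So H_2 ≅ 0.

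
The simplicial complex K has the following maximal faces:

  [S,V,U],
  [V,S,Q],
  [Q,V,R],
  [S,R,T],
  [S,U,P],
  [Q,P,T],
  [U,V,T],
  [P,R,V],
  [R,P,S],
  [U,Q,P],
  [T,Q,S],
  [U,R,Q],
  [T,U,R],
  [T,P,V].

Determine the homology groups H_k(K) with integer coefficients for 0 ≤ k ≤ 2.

Take the total order P < Q < R < S < T < U < V on the vertex set. Then K (dimension 2) consists of the simplices:

  0-simplices (7): P, Q, R, S, T, U, V
  1-simplices (21): PQ, PR, PS, PT, PU, PV, QR, QS, QT, QU, QV, RS, RT, RU, RV, ST, SU, SV, TU, TV, UV
  2-simplices (14): PQT, PQU, PRS, PRV, PSU, PTV, QRU, QRV, QST, QSV, RST, RTU, SUV, TUV

giving chain groups C_0 ≅ Z^7, C_1 ≅ Z^21, C_2 ≅ Z^14.

Boundary ∂_1: C_1 → C_0 sends each edge [p,q] (with p < q) to q − p. For instance
  ∂PR = R − P.
This gives a 7×21 integer matrix of rank 6; reducing to Smith normal form yields diagonal entries (1,1,1,1,1,1).

The boundary map ∂_2: C_2 → C_1 acts by ∂[p,q,r] = [q,r] − [p,r] + [p,q]. For instance
  ∂PQU = QU − PU + PQ,
  ∂PSU = SU − PU + PS.
The resulting 21×14 matrix has rank 13, and its Smith normal form has invariant factors (1,1,1,1,1,1,1,1,1,1,1,1,1).

Computing H_k = (kernel of ∂_k) / (image of ∂_{k+1}):

  H_0: rank C_0 − rank ∂_1 = 7 − 6 = 1, and the invariant factors of ∂_1 are all 1, so H_0 = Z.
  H_1: rank ker ∂_1 − rank ∂_2 = (21 − 6) − 13 = 2, and the invariant factors of ∂_2 are all 1, so H_1 = Z^2.
  H_2: rank ker ∂_2 − rank ∂_3 = (14 − 13) − 0 = 1, and there is no ∂_3, so H_2 = Z.

H_0 ≅ Z,  H_1 ≅ Z^2,  H_2 ≅ Z.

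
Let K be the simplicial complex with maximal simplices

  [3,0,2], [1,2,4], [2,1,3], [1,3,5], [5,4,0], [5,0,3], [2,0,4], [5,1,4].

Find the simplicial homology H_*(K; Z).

K has 6 vertices, 12 edges, 8 triangles.
rank ∂_0 = 0, rank ∂_1 = 5 ⇒ b_0 = 6 − 0 − 5 = 1; all invariant factors of ∂_1 are 1 so no torsion. So H_0 ≅ Z.
rank ∂_1 = 5, rank ∂_2 = 7 ⇒ b_1 = 12 − 5 − 7 = 0; all invariant factors of ∂_2 are 1 so no torsion. So H_1 ≅ 0.
rank ∂_2 = 7, rank ∂_3 = 0 ⇒ b_2 = 8 − 7 − 0 = 1. So H_2 ≅ Z.

H_0 ≅ Z,  H_1 = 0,  H_2 ≅ Z.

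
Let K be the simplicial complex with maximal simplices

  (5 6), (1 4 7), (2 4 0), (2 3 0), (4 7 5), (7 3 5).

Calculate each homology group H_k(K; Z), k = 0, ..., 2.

H_0 = Z,  H_1 = Z,  H_2 = 0.

Order the vertices as 0 < 1 < 2 < 3 < 4 < 5 < 6 < 7. Listing each simplex with vertices in this order, K has dimension 2 with simplices:

  0-simplices (8): [0], [1], [2], [3], [4], [5], [6], [7]
  1-simplices (13): [0,2], [0,3], [0,4], [1,4], [1,7], [2,3], [2,4], [3,5], [3,7], [4,5], [4,7], [5,6], [5,7]
  2-simplices (5): [0,2,3], [0,2,4], [1,4,7], [3,5,7], [4,5,7]

Hence C_0 ≅ Z^8, C_1 ≅ Z^13, C_2 ≅ Z^5.

∂_1: C_1 → C_0 is given by ∂[p,q] = [q] − [p].
This gives a 8×13 integer matrix of rank 7; reducing to Smith normal form yields diagonal entries (1,1,1,1,1,1,1).

The boundary map ∂_2: C_2 → C_1 sends each 2-simplex [p,q,r] to [q,r] − [p,r] + [p,q]. For instance
  ∂[0,2,3] = [2,3] − [0,3] + [0,2],
  ∂[0,2,4] = [2,4] − [0,4] + [0,2].
The resulting 13×5 matrix has rank 5, and its Smith normal form has invariant factors (1,1,1,1,1).

Now H_k = ker ∂_k / im ∂_{k+1}, so:

  H_0: rank C_0 − rank ∂_1 = 8 − 7 = 1, and the invariant factors of ∂_1 are all 1, so H_0 = Z.
  H_1: rank ker ∂_1 − rank ∂_2 = (13 − 7) − 5 = 1, and the invariant factors of ∂_2 are all 1, so H_1 = Z.
  H_2: rank ker ∂_2 − rank ∂_3 = (5 − 5) − 0 = 0, and there is no ∂_3, so H_2 = 0.

As a check, the Euler characteristic is 8 − 13 + 5 = 0, which agrees with 1 − 1 + 0 = 0.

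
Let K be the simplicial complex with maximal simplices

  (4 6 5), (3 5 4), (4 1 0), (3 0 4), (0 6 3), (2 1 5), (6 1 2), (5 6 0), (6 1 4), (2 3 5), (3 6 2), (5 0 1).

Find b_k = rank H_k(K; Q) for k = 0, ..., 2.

Take the total order 0 < 1 < 2 < 3 < 4 < 5 < 6 on the vertex set. Then K (dimension 2) consists of the simplices:

  0-simplices (7): [0], [1], [2], [3], [4], [5], [6]
  1-simplices (18): [0,1], [0,3], [0,4], [0,5], [0,6], [1,2], [1,4], [1,5], [1,6], [2,3], [2,5], [2,6], [3,4], [3,5], [3,6], [4,5], [4,6], [5,6]
  2-simplices (12): [0,1,4], [0,1,5], [0,3,4], [0,3,6], [0,5,6], [1,2,5], [1,2,6], [1,4,6], [2,3,5], [2,3,6], [3,4,5], [4,5,6]

Hence C_0 ≅ Z^7, C_1 ≅ Z^18, C_2 ≅ Z^12.

Boundary ∂_1: C_1 → C_0 maps an edge to its endpoints' difference, ∂[p,q] = q − p. For instance
  ∂[4,5] = [5] − [4].
This gives a 7×18 integer matrix of rank 6; reducing to Smith normal form yields diagonal entries (1,1,1,1,1,1).

∂_2: C_2 → C_1 sends each 2-simplex [p,q,r] to [q,r] − [p,r] + [p,q]. For instance
  ∂[0,5,6] = [5,6] − [0,6] + [0,5],
  ∂[1,2,5] = [2,5] − [1,5] + [1,2].
This gives a 18×12 integer matrix of rank 12; reducing to Smith normal form yields diagonal entries (1,1,1,1,1,1,1,1,1,1,1,2).

From H_k ≅ ker(∂_k) / im(∂_{k+1}) we obtain:

  H_0: rank C_0 − rank ∂_1 = 7 − 6 = 1, and the invariant factors of ∂_1 are all 1, so H_0 ≅ Z.
  H_1: rank ker ∂_1 − rank ∂_2 = (18 − 6) − 12 = 0, and ∂_2 has invariant factor 2 > 1, so H_1 ≅ Z/2.
  H_2: rank ker ∂_2 − rank ∂_3 = (12 − 12) − 0 = 0, and there is no ∂_3, so H_2 ≅ 0.

As a check, the Euler characteristic is 7 − 18 + 12 = 1, which agrees with 1 − 0 + 0 = 1.
(K is a triangulation of the real projective plane RP^2.)

Hence the Betti numbers are b_0 = 1, b_1 = 0, b_2 = 0.

b_0 = 1, b_1 = 0, b_2 = 0.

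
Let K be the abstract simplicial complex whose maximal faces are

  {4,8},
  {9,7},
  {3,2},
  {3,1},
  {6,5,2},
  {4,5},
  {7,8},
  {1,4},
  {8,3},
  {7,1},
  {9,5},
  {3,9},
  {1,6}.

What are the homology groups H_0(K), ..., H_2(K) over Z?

K has 9 vertices, 15 edges, 1 triangle.
rank ∂_0 = 0, rank ∂_1 = 8 ⇒ b_0 = 9 − 0 − 8 = 1; all invariant factors of ∂_1 are 1 so no torsion. So H_0 = Z.
rank ∂_1 = 8, rank ∂_2 = 1 ⇒ b_1 = 15 − 8 − 1 = 6; all invariant factors of ∂_2 are 1 so no torsion. So H_1 = Z^6.
rank ∂_2 = 1, rank ∂_3 = 0 ⇒ b_2 = 1 − 1 − 0 = 0. So H_2 = 0.

H_0 ≅ Z,  H_1 ≅ Z^6,  H_2 = 0.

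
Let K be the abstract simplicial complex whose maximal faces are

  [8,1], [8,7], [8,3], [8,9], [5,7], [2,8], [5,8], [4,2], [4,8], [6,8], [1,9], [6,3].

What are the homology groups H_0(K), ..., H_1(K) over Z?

Fix the vertex order 1 < 2 < 3 < 4 < 5 < 6 < 7 < 8 < 9 and write every simplex with vertices in increasing order. Then dim K = 1 and the simplices of K are:

  0-simplices (9): [1], [2], [3], [4], [5], [6], [7], [8], [9]
  1-simplices (12): [1,8], [1,9], [2,4], [2,8], [3,6], [3,8], [4,8], [5,7], [5,8], [6,8], [7,8], [8,9]

Hence C_0 ≅ Z^9, C_1 ≅ Z^12.

The boundary map ∂_1: C_1 → C_0 is given by ∂[p,q] = [q] − [p].
This gives a 9×12 integer matrix of rank 8; reducing to Smith normal form yields diagonal entries (1,1,1,1,1,1,1,1).

Now H_k = ker ∂_k / im ∂_{k+1}, so:

  H_0: rank C_0 − rank ∂_1 = 9 − 8 = 1, and the invariant factors of ∂_1 are all 1, so H_0 = Z.
  H_1: rank ker ∂_1 − rank ∂_2 = (12 − 8) − 0 = 4, and there is no ∂_2, so H_1 = Z^4.

As a check, the Euler characteristic is 9 − 12 = -3, which agrees with 1 − 4 = -3.

H_0 ≅ Z,  H_1 ≅ Z^4.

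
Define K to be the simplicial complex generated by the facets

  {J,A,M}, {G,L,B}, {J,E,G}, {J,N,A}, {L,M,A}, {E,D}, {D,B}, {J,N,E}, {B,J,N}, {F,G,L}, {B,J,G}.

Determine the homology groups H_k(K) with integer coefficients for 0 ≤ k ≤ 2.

H_0 = Z,  H_1 = Z^2,  H_2 = 0.

K has 10 vertices, 20 edges, 9 triangles.
rank ∂_0 = 0, rank ∂_1 = 9 ⇒ b_0 = 10 − 0 − 9 = 1; all invariant factors of ∂_1 are 1 so no torsion. So H_0 ≅ Z.
rank ∂_1 = 9, rank ∂_2 = 9 ⇒ b_1 = 20 − 9 − 9 = 2; all invariant factors of ∂_2 are 1 so no torsion. So H_1 ≅ Z^2.
rank ∂_2 = 9, rank ∂_3 = 0 ⇒ b_2 = 9 − 9 − 0 = 0. So H_2 ≅ 0.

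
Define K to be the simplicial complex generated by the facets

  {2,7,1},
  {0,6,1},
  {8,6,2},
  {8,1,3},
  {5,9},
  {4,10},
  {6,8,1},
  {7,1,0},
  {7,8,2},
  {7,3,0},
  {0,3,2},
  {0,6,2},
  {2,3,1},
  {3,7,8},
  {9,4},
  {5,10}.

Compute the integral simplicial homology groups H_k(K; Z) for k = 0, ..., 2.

H_0 ≅ Z^2,  H_1 ≅ Z × Z/2,  H_2 = 0.

K has 11 vertices, 22 edges, 12 triangles.
rank ∂_0 = 0, rank ∂_1 = 9 ⇒ b_0 = 11 − 0 − 9 = 2; all invariant factors of ∂_1 are 1 so no torsion. So H_0 ≅ Z^2.
rank ∂_1 = 9, rank ∂_2 = 12 ⇒ b_1 = 22 − 9 − 12 = 1; ∂_2 has invariant factor(s) [2] giving torsion. So H_1 ≅ Z × Z/2.
rank ∂_2 = 12, rank ∂_3 = 0 ⇒ b_2 = 12 − 12 − 0 = 0. So H_2 ≅ 0.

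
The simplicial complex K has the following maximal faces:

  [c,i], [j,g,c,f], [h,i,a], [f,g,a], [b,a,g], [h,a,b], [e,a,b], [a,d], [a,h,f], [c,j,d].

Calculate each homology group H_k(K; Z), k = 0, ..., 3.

H_0 ≅ Z,  H_1 ≅ Z^2,  H_2 = 0,  H_3 = 0.

Order the vertices as a < b < c < d < e < f < g < h < i < j. Listing each simplex with vertices in this order, K has dimension 3 with simplices:

  0-simplices (10): a, b, c, d, e, f, g, h, i, j
  1-simplices (21): ab, ad, ae, af, ag, ah, ai, be, bg, bh, cd, cf, cg, ci, cj, dj, fg, fh, fj, gj, hi
  2-simplices (11): abe, abg, abh, afg, afh, ahi, cdj, cfg, cfj, cgj, fgj
  3-simplices (1): cfgj

so the chain groups are C_0 ≅ Z^10, C_1 ≅ Z^21, C_2 ≅ Z^11, C_3 ≅ Z^1.

∂_1: C_1 → C_0 is given by ∂[p,q] = [q] − [p]. For instance
  ∂cj = j − c.
The resulting 10×21 matrix has rank 9, and its Smith normal form has invariant factors (1,1,1,1,1,1,1,1,1).

The boundary map ∂_2: C_2 → C_1 acts by ∂[p,q,r] = [q,r] − [p,r] + [p,q]. For instance
  ∂cgj = gj − cj + cg,
  ∂cfj = fj − cj + cf.
The 21×11 boundary matrix has rank 10 and Smith normal form diag(1,1,1,1,1,1,1,1,1,1).

Boundary ∂_3: C_3 → C_2 sends each 3-simplex σ to the alternating sum Σ_i (−1)^i (σ with its i-th vertex removed). For instance
  ∂cfgj = fgj − cgj + cfj − cfg.
The resulting 11×1 matrix has rank 1, and its Smith normal form has invariant factors (1).

Reading off H_k = ker ∂_k / im ∂_{k+1}:

  H_0: rank C_0 − rank ∂_1 = 10 − 9 = 1, and the invariant factors of ∂_1 are all 1, so H_0 = Z.
  H_1: rank ker ∂_1 − rank ∂_2 = (21 − 9) − 10 = 2, and the invariant factors of ∂_2 are all 1, so H_1 = Z^2.
  H_2: rank ker ∂_2 − rank ∂_3 = (11 − 10) − 1 = 0, and the invariant factors of ∂_3 are all 1, so H_2 = 0.
  H_3: rank ker ∂_3 − rank ∂_4 = (1 − 1) − 0 = 0, and there is no ∂_4, so H_3 = 0.

As a check, the Euler characteristic is 10 − 21 + 11 − 1 = -1, which agrees with 1 − 2 + 0 − 0 = -1.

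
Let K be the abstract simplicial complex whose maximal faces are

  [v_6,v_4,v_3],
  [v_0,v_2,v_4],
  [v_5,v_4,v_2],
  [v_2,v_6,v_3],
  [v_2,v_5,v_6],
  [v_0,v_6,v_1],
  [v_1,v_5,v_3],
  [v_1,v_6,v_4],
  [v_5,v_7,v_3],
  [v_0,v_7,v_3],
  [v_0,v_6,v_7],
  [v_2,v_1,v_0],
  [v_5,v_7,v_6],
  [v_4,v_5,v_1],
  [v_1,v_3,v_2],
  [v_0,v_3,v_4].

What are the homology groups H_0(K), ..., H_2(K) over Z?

K has 8 vertices, 24 edges, 16 triangles.
rank ∂_0 = 0, rank ∂_1 = 7 ⇒ b_0 = 8 − 0 − 7 = 1; all invariant factors of ∂_1 are 1 so no torsion. So H_0 ≅ Z.
rank ∂_1 = 7, rank ∂_2 = 15 ⇒ b_1 = 24 − 7 − 15 = 2; all invariant factors of ∂_2 are 1 so no torsion. So H_1 ≅ Z^2.
rank ∂_2 = 15, rank ∂_3 = 0 ⇒ b_2 = 16 − 15 − 0 = 1. So H_2 ≅ Z.

H_0 ≅ Z,  H_1 ≅ Z^2,  H_2 ≅ Z.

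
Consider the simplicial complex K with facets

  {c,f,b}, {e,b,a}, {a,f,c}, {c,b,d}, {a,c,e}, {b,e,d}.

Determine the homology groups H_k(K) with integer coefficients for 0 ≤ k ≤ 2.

H_0 ≅ Z,  H_1 ≅ Z,  H_2 = 0.

Order the vertices as a < b < c < d < e < f. Listing each simplex with vertices in this order, K has dimension 2 with simplices:

  0-simplices (6): a, b, c, d, e, f
  1-simplices (12): ab, ac, ae, af, bc, bd, be, bf, cd, ce, cf, de
  2-simplices (6): abe, ace, acf, bcd, bcf, bde

giving chain groups C_0 ≅ Z^6, C_1 ≅ Z^12, C_2 ≅ Z^6.

∂_1: C_1 → C_0 is given by ∂[p,q] = [q] − [p]. For instance
  ∂bf = f − b.
As a 6×12 matrix over Z this has rank 5, with invariant factors (1,1,1,1,1).

∂_2: C_2 → C_1 maps a triangle to the signed sum of its edges. For instance
  ∂bcd = cd − bd + bc,
  ∂abe = be − ae + ab.
The resulting 12×6 matrix has rank 6, and its Smith normal form has invariant factors (1,1,1,1,1,1).

Now H_k = ker ∂_k / im ∂_{k+1}, so:

  H_0: rank C_0 − rank ∂_1 = 6 − 5 = 1, and the invariant factors of ∂_1 are all 1, so H_0 ≅ Z.
  H_1: rank ker ∂_1 − rank ∂_2 = (12 − 5) − 6 = 1, and the invariant factors of ∂_2 are all 1, so H_1 ≅ Z.
  H_2: rank ker ∂_2 − rank ∂_3 = (6 − 6) − 0 = 0, and there is no ∂_3, so H_2 ≅ 0.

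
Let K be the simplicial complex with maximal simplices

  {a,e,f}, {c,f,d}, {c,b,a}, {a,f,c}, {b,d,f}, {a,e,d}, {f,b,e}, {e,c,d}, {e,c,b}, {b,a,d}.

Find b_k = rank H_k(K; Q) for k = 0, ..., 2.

Order the vertices as a < b < c < d < e < f. Listing each simplex with vertices in this order, K has dimension 2 with simplices:

  0-simplices (6): a, b, c, d, e, f
  1-simplices (15): ab, ac, ad, ae, af, bc, bd, be, bf, cd, ce, cf, de, df, ef
  2-simplices (10): abc, abd, acf, ade, aef, bce, bdf, bef, cde, cdf

Hence C_0 ≅ Z^6, C_1 ≅ Z^15, C_2 ≅ Z^10.

∂_1: C_1 → C_0 maps an edge to its endpoints' difference, ∂[p,q] = q − p.
As a 6×15 matrix over Z this has rank 5, with invariant factors (1,1,1,1,1).

∂_2: C_2 → C_1 sends each 2-simplex [p,q,r] to [q,r] − [p,r] + [p,q]. For instance
  ∂bef = ef − bf + be,
  ∂cdf = df − cf + cd.
As a 15×10 matrix over Z this has rank 10, with invariant factors (1,1,1,1,1,1,1,1,1,2).

From H_k ≅ ker(∂_k) / im(∂_{k+1}) we obtain:

  H_0: rank C_0 − rank ∂_1 = 6 − 5 = 1, and the invariant factors of ∂_1 are all 1, so H_0 ≅ Z.
  H_1: rank ker ∂_1 − rank ∂_2 = (15 − 5) − 10 = 0, and ∂_2 has invariant factor 2 > 1, so H_1 ≅ Z/2.
  H_2: rank ker ∂_2 − rank ∂_3 = (10 − 10) − 0 = 0, and there is no ∂_3, so H_2 ≅ 0.

As a check, the Euler characteristic is 6 − 15 + 10 = 1, which agrees with 1 − 0 + 0 = 1.

Hence the Betti numbers are b_0 = 1, b_1 = 0, b_2 = 0.

b_0 = 1, b_1 = 0, b_2 = 0.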